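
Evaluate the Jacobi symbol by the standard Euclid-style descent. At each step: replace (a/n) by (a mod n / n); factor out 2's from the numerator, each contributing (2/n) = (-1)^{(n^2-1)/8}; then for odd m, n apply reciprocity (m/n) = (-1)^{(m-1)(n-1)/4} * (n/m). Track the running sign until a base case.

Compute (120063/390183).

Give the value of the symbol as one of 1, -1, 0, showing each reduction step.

0

flip (120063/390183) -> (390183/120063): both odd, 120063 mod 4 = 3, 390183 mod 4 = 3, so the flip contributes -1; sign now -1
(390183/120063): 390183 mod 120063 = 29994, so (390183/120063) = (29994/120063)
factor out 2^1: 29994 = 2^1·14997; with 120063 mod 8 = 7, (2/120063) = +1; sign now -1; continue with (14997/120063)
flip (14997/120063) -> (120063/14997): both odd, 14997 mod 4 = 1, 120063 mod 4 = 3, so the flip contributes +1; sign now -1
(120063/14997): 120063 mod 14997 = 87, so (120063/14997) = (87/14997)
flip (87/14997) -> (14997/87): both odd, 87 mod 4 = 3, 14997 mod 4 = 1, so the flip contributes +1; sign now -1
(14997/87): 14997 mod 87 = 33, so (14997/87) = (33/87)
flip (33/87) -> (87/33): both odd, 33 mod 4 = 1, 87 mod 4 = 3, so the flip contributes +1; sign now -1
(87/33): 87 mod 33 = 21, so (87/33) = (21/33)
flip (21/33) -> (33/21): both odd, 21 mod 4 = 1, 33 mod 4 = 1, so the flip contributes +1; sign now -1
(33/21): 33 mod 21 = 12, so (33/21) = (12/21)
factor out 2^2: 12 = 2^2·3; with 21 mod 8 = 5, (2/21) = -1; sign now -1; continue with (3/21)
flip (3/21) -> (21/3): both odd, 3 mod 4 = 3, 21 mod 4 = 1, so the flip contributes +1; sign now -1
(21/3): 21 mod 3 = 0, so (21/3) = (0/3)
reached (0/3); gcd(a, n) > 1, so (0/3) = 0 and the symbol is 0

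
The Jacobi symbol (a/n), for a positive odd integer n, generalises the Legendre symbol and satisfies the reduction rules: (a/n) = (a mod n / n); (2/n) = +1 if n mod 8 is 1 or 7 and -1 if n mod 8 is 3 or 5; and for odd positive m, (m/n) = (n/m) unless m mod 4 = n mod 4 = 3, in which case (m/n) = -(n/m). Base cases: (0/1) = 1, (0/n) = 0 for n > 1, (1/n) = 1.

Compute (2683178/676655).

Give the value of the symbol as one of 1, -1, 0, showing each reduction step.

-1

(2683178/676655): 2683178 mod 676655 = 653213, so (2683178/676655) = (653213/676655)
flip (653213/676655) -> (676655/653213): both odd, 653213 mod 4 = 1, 676655 mod 4 = 3, so the flip contributes +1; sign now +1
(676655/653213): 676655 mod 653213 = 23442, so (676655/653213) = (23442/653213)
factor out 2^1: 23442 = 2^1·11721; with 653213 mod 8 = 5, (2/653213) = -1; sign now -1; continue with (11721/653213)
flip (11721/653213) -> (653213/11721): both odd, 11721 mod 4 = 1, 653213 mod 4 = 1, so the flip contributes +1; sign now -1
(653213/11721): 653213 mod 11721 = 8558, so (653213/11721) = (8558/11721)
factor out 2^1: 8558 = 2^1·4279; with 11721 mod 8 = 1, (2/11721) = +1; sign now -1; continue with (4279/11721)
flip (4279/11721) -> (11721/4279): both odd, 4279 mod 4 = 3, 11721 mod 4 = 1, so the flip contributes +1; sign now -1
(11721/4279): 11721 mod 4279 = 3163, so (11721/4279) = (3163/4279)
flip (3163/4279) -> (4279/3163): both odd, 3163 mod 4 = 3, 4279 mod 4 = 3, so the flip contributes -1; sign now +1
(4279/3163): 4279 mod 3163 = 1116, so (4279/3163) = (1116/3163)
factor out 2^2: 1116 = 2^2·279; with 3163 mod 8 = 3, (2/3163) = -1; sign now +1; continue with (279/3163)
flip (279/3163) -> (3163/279): both odd, 279 mod 4 = 3, 3163 mod 4 = 3, so the flip contributes -1; sign now -1
(3163/279): 3163 mod 279 = 94, so (3163/279) = (94/279)
factor out 2^1: 94 = 2^1·47; with 279 mod 8 = 7, (2/279) = +1; sign now -1; continue with (47/279)
flip (47/279) -> (279/47): both odd, 47 mod 4 = 3, 279 mod 4 = 3, so the flip contributes -1; sign now +1
(279/47): 279 mod 47 = 44, so (279/47) = (44/47)
factor out 2^2: 44 = 2^2·11; with 47 mod 8 = 7, (2/47) = +1; sign now +1; continue with (11/47)
flip (11/47) -> (47/11): both odd, 11 mod 4 = 3, 47 mod 4 = 3, so the flip contributes -1; sign now -1
(47/11): 47 mod 11 = 3, so (47/11) = (3/11)
flip (3/11) -> (11/3): both odd, 3 mod 4 = 3, 11 mod 4 = 3, so the flip contributes -1; sign now +1
(11/3): 11 mod 3 = 2, so (11/3) = (2/3)
factor out 2^1: 2 = 2^1·1; with 3 mod 8 = 3, (2/3) = -1; sign now -1; continue with (1/3)
reached (1/3) = 1, so the symbol is -1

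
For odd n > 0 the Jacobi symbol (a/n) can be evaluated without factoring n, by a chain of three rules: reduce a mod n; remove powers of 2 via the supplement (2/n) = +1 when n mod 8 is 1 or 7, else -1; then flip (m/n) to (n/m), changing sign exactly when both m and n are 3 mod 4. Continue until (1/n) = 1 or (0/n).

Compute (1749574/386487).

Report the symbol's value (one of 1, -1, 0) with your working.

-1

(1749574/386487): 1749574 mod 386487 = 203626, so (1749574/386487) = (203626/386487)
factor out 2^1: 203626 = 2^1·101813; with 386487 mod 8 = 7, (2/386487) = +1; sign now +1; continue with (101813/386487)
flip (101813/386487) -> (386487/101813): both odd, 101813 mod 4 = 1, 386487 mod 4 = 3, so the flip contributes +1; sign now +1
(386487/101813): 386487 mod 101813 = 81048, so (386487/101813) = (81048/101813)
factor out 2^3: 81048 = 2^3·10131; with 101813 mod 8 = 5, (2/101813) = -1; sign now -1; continue with (10131/101813)
flip (10131/101813) -> (101813/10131): both odd, 10131 mod 4 = 3, 101813 mod 4 = 1, so the flip contributes +1; sign now -1
(101813/10131): 101813 mod 10131 = 503, so (101813/10131) = (503/10131)
flip (503/10131) -> (10131/503): both odd, 503 mod 4 = 3, 10131 mod 4 = 3, so the flip contributes -1; sign now +1
(10131/503): 10131 mod 503 = 71, so (10131/503) = (71/503)
flip (71/503) -> (503/71): both odd, 71 mod 4 = 3, 503 mod 4 = 3, so the flip contributes -1; sign now -1
(503/71): 503 mod 71 = 6, so (503/71) = (6/71)
factor out 2^1: 6 = 2^1·3; with 71 mod 8 = 7, (2/71) = +1; sign now -1; continue with (3/71)
flip (3/71) -> (71/3): both odd, 3 mod 4 = 3, 71 mod 4 = 3, so the flip contributes -1; sign now +1
(71/3): 71 mod 3 = 2, so (71/3) = (2/3)
factor out 2^1: 2 = 2^1·1; with 3 mod 8 = 3, (2/3) = -1; sign now -1; continue with (1/3)
reached (1/3) = 1, so the symbol is -1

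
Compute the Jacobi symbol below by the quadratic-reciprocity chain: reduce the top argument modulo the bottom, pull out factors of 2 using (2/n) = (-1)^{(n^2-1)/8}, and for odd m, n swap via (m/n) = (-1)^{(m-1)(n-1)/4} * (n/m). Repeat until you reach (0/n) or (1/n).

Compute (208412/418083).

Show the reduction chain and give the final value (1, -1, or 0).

factor out 2^2: 208412 = 2^2·52103; with 418083 mod 8 = 3, (2/418083) = -1; sign now +1; continue with (52103/418083)
flip (52103/418083) -> (418083/52103): both odd, 52103 mod 4 = 3, 418083 mod 4 = 3, so the flip contributes -1; sign now -1
(418083/52103): 418083 mod 52103 = 1259, so (418083/52103) = (1259/52103)
flip (1259/52103) -> (52103/1259): both odd, 1259 mod 4 = 3, 52103 mod 4 = 3, so the flip contributes -1; sign now +1
(52103/1259): 52103 mod 1259 = 484, so (52103/1259) = (484/1259)
factor out 2^2: 484 = 2^2·121; with 1259 mod 8 = 3, (2/1259) = -1; sign now +1; continue with (121/1259)
flip (121/1259) -> (1259/121): both odd, 121 mod 4 = 1, 1259 mod 4 = 3, so the flip contributes +1; sign now +1
(1259/121): 1259 mod 121 = 49, so (1259/121) = (49/121)
flip (49/121) -> (121/49): both odd, 49 mod 4 = 1, 121 mod 4 = 1, so the flip contributes +1; sign now +1
(121/49): 121 mod 49 = 23, so (121/49) = (23/49)
flip (23/49) -> (49/23): both odd, 23 mod 4 = 3, 49 mod 4 = 1, so the flip contributes +1; sign now +1
(49/23): 49 mod 23 = 3, so (49/23) = (3/23)
flip (3/23) -> (23/3): both odd, 3 mod 4 = 3, 23 mod 4 = 3, so the flip contributes -1; sign now -1
(23/3): 23 mod 3 = 2, so (23/3) = (2/3)
factor out 2^1: 2 = 2^1·1; with 3 mod 8 = 3, (2/3) = -1; sign now +1; continue with (1/3)
reached (1/3) = 1, so the symbol is +1

1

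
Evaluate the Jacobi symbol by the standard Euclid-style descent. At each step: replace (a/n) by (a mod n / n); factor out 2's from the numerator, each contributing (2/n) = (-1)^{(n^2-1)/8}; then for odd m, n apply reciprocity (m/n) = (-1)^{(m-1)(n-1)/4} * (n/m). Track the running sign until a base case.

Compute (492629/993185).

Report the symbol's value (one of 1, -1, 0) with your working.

flip (492629/993185) -> (993185/492629): both odd, 492629 mod 4 = 1, 993185 mod 4 = 1, so the flip contributes +1; sign now +1
(993185/492629): 993185 mod 492629 = 7927, so (993185/492629) = (7927/492629)
flip (7927/492629) -> (492629/7927): both odd, 7927 mod 4 = 3, 492629 mod 4 = 1, so the flip contributes +1; sign now +1
(492629/7927): 492629 mod 7927 = 1155, so (492629/7927) = (1155/7927)
flip (1155/7927) -> (7927/1155): both odd, 1155 mod 4 = 3, 7927 mod 4 = 3, so the flip contributes -1; sign now -1
(7927/1155): 7927 mod 1155 = 997, so (7927/1155) = (997/1155)
flip (997/1155) -> (1155/997): both odd, 997 mod 4 = 1, 1155 mod 4 = 3, so the flip contributes +1; sign now -1
(1155/997): 1155 mod 997 = 158, so (1155/997) = (158/997)
factor out 2^1: 158 = 2^1·79; with 997 mod 8 = 5, (2/997) = -1; sign now +1; continue with (79/997)
flip (79/997) -> (997/79): both odd, 79 mod 4 = 3, 997 mod 4 = 1, so the flip contributes +1; sign now +1
(997/79): 997 mod 79 = 49, so (997/79) = (49/79)
flip (49/79) -> (79/49): both odd, 49 mod 4 = 1, 79 mod 4 = 3, so the flip contributes +1; sign now +1
(79/49): 79 mod 49 = 30, so (79/49) = (30/49)
factor out 2^1: 30 = 2^1·15; with 49 mod 8 = 1, (2/49) = +1; sign now +1; continue with (15/49)
flip (15/49) -> (49/15): both odd, 15 mod 4 = 3, 49 mod 4 = 1, so the flip contributes +1; sign now +1
(49/15): 49 mod 15 = 4, so (49/15) = (4/15)
factor out 2^2: 4 = 2^2·1; with 15 mod 8 = 7, (2/15) = +1; sign now +1; continue with (1/15)
reached (1/15) = 1, so the symbol is +1

1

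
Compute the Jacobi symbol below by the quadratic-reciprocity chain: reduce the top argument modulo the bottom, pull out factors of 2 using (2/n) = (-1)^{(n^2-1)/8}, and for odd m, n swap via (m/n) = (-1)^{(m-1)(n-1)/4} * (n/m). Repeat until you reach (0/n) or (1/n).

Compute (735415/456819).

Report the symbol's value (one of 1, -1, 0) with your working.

(735415/456819): 735415 mod 456819 = 278596, so (735415/456819) = (278596/456819)
factor out 2^2: 278596 = 2^2·69649; with 456819 mod 8 = 3, (2/456819) = -1; sign now +1; continue with (69649/456819)
flip (69649/456819) -> (456819/69649): both odd, 69649 mod 4 = 1, 456819 mod 4 = 3, so the flip contributes +1; sign now +1
(456819/69649): 456819 mod 69649 = 38925, so (456819/69649) = (38925/69649)
flip (38925/69649) -> (69649/38925): both odd, 38925 mod 4 = 1, 69649 mod 4 = 1, so the flip contributes +1; sign now +1
(69649/38925): 69649 mod 38925 = 30724, so (69649/38925) = (30724/38925)
factor out 2^2: 30724 = 2^2·7681; with 38925 mod 8 = 5, (2/38925) = -1; sign now +1; continue with (7681/38925)
flip (7681/38925) -> (38925/7681): both odd, 7681 mod 4 = 1, 38925 mod 4 = 1, so the flip contributes +1; sign now +1
(38925/7681): 38925 mod 7681 = 520, so (38925/7681) = (520/7681)
factor out 2^3: 520 = 2^3·65; with 7681 mod 8 = 1, (2/7681) = +1; sign now +1; continue with (65/7681)
flip (65/7681) -> (7681/65): both odd, 65 mod 4 = 1, 7681 mod 4 = 1, so the flip contributes +1; sign now +1
(7681/65): 7681 mod 65 = 11, so (7681/65) = (11/65)
flip (11/65) -> (65/11): both odd, 11 mod 4 = 3, 65 mod 4 = 1, so the flip contributes +1; sign now +1
(65/11): 65 mod 11 = 10, so (65/11) = (10/11)
factor out 2^1: 10 = 2^1·5; with 11 mod 8 = 3, (2/11) = -1; sign now -1; continue with (5/11)
flip (5/11) -> (11/5): both odd, 5 mod 4 = 1, 11 mod 4 = 3, so the flip contributes +1; sign now -1
(11/5): 11 mod 5 = 1, so (11/5) = (1/5)
reached (1/5) = 1, so the symbol is -1

-1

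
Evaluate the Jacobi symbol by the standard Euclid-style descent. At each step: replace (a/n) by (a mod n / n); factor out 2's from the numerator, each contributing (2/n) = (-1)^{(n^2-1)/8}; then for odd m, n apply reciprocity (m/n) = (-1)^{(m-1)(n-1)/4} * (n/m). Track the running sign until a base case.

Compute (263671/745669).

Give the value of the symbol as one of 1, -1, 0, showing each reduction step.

reciprocity: (263671/745669) = +1·(745669/263671) since 263671 mod 4 = 3, 745669 mod 4 = 1; sign now +1
(745669/263671) = (218327/263671)   [reduce mod 263671]
reciprocity: (218327/263671) = -1·(263671/218327) since 218327 mod 4 = 3, 263671 mod 4 = 3; sign now -1
(263671/218327) = (45344/218327)   [reduce mod 218327]
45344 = 2^5·1417; (2/218327) = +1 since 218327 mod 8 = 7, so (45344/218327) = (+1)^5·(1417/218327); sign now -1
reciprocity: (1417/218327) = +1·(218327/1417) since 1417 mod 4 = 1, 218327 mod 4 = 3; sign now -1
(218327/1417) = (109/1417)   [reduce mod 1417]
reciprocity: (109/1417) = +1·(1417/109) since 109 mod 4 = 1, 1417 mod 4 = 1; sign now -1
(1417/109) = (0/109)   [reduce mod 109]
(0/109) = 0   [gcd(a, n) > 1]; final value = 0

0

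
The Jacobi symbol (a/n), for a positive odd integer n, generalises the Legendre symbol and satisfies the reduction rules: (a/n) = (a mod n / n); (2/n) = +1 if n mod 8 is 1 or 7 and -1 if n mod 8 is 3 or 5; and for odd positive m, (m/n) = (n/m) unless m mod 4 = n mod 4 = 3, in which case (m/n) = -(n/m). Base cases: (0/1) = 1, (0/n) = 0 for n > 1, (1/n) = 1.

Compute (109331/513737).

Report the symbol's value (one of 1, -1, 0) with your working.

reciprocity: (109331/513737) = +1·(513737/109331) since 109331 mod 4 = 3, 513737 mod 4 = 1; sign now +1
(513737/109331) = (76413/109331)   [reduce mod 109331]
reciprocity: (76413/109331) = +1·(109331/76413) since 76413 mod 4 = 1, 109331 mod 4 = 3; sign now +1
(109331/76413) = (32918/76413)   [reduce mod 76413]
32918 = 2^1·16459; (2/76413) = -1 since 76413 mod 8 = 5, so (32918/76413) = (-1)^1·(16459/76413); sign now -1
reciprocity: (16459/76413) = +1·(76413/16459) since 16459 mod 4 = 3, 76413 mod 4 = 1; sign now -1
(76413/16459) = (10577/16459)   [reduce mod 16459]
reciprocity: (10577/16459) = +1·(16459/10577) since 10577 mod 4 = 1, 16459 mod 4 = 3; sign now -1
(16459/10577) = (5882/10577)   [reduce mod 10577]
5882 = 2^1·2941; (2/10577) = +1 since 10577 mod 8 = 1, so (5882/10577) = (+1)^1·(2941/10577); sign now -1
reciprocity: (2941/10577) = +1·(10577/2941) since 2941 mod 4 = 1, 10577 mod 4 = 1; sign now -1
(10577/2941) = (1754/2941)   [reduce mod 2941]
1754 = 2^1·877; (2/2941) = -1 since 2941 mod 8 = 5, so (1754/2941) = (-1)^1·(877/2941); sign now +1
reciprocity: (877/2941) = +1·(2941/877) since 877 mod 4 = 1, 2941 mod 4 = 1; sign now +1
(2941/877) = (310/877)   [reduce mod 877]
310 = 2^1·155; (2/877) = -1 since 877 mod 8 = 5, so (310/877) = (-1)^1·(155/877); sign now -1
reciprocity: (155/877) = +1·(877/155) since 155 mod 4 = 3, 877 mod 4 = 1; sign now -1
(877/155) = (102/155)   [reduce mod 155]
102 = 2^1·51; (2/155) = -1 since 155 mod 8 = 3, so (102/155) = (-1)^1·(51/155); sign now +1
reciprocity: (51/155) = -1·(155/51) since 51 mod 4 = 3, 155 mod 4 = 3; sign now -1
(155/51) = (2/51)   [reduce mod 51]
2 = 2^1·1; (2/51) = -1 since 51 mod 8 = 3, so (2/51) = (-1)^1·(1/51); sign now +1
(1/51) = 1; final value = sign = +1

1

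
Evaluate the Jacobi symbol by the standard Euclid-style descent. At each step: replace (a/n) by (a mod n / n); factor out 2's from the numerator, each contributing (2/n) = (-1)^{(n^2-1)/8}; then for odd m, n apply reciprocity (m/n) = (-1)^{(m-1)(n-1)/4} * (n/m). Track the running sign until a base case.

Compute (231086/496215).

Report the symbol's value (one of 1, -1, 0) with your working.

-1

231086 = 2^1·115543; (2/496215) = +1 since 496215 mod 8 = 7, so (231086/496215) = (+1)^1·(115543/496215); sign now +1
reciprocity: (115543/496215) = -1·(496215/115543) since 115543 mod 4 = 3, 496215 mod 4 = 3; sign now -1
(496215/115543) = (34043/115543)   [reduce mod 115543]
reciprocity: (34043/115543) = -1·(115543/34043) since 34043 mod 4 = 3, 115543 mod 4 = 3; sign now +1
(115543/34043) = (13414/34043)   [reduce mod 34043]
13414 = 2^1·6707; (2/34043) = -1 since 34043 mod 8 = 3, so (13414/34043) = (-1)^1·(6707/34043); sign now -1
reciprocity: (6707/34043) = -1·(34043/6707) since 6707 mod 4 = 3, 34043 mod 4 = 3; sign now +1
(34043/6707) = (508/6707)   [reduce mod 6707]
508 = 2^2·127; (2/6707) = -1 since 6707 mod 8 = 3, so (508/6707) = (-1)^2·(127/6707); sign now +1
reciprocity: (127/6707) = -1·(6707/127) since 127 mod 4 = 3, 6707 mod 4 = 3; sign now -1
(6707/127) = (103/127)   [reduce mod 127]
reciprocity: (103/127) = -1·(127/103) since 103 mod 4 = 3, 127 mod 4 = 3; sign now +1
(127/103) = (24/103)   [reduce mod 103]
24 = 2^3·3; (2/103) = +1 since 103 mod 8 = 7, so (24/103) = (+1)^3·(3/103); sign now +1
reciprocity: (3/103) = -1·(103/3) since 3 mod 4 = 3, 103 mod 4 = 3; sign now -1
(103/3) = (1/3)   [reduce mod 3]
(1/3) = 1; final value = sign = -1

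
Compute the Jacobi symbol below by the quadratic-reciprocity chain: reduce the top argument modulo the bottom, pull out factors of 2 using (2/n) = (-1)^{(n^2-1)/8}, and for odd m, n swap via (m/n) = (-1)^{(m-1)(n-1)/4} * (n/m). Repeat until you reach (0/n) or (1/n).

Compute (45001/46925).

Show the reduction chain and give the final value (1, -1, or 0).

-1

flip (45001/46925) -> (46925/45001): both odd, 45001 mod 4 = 1, 46925 mod 4 = 1, so the flip contributes +1; sign now +1
(46925/45001): 46925 mod 45001 = 1924, so (46925/45001) = (1924/45001)
factor out 2^2: 1924 = 2^2·481; with 45001 mod 8 = 1, (2/45001) = +1; sign now +1; continue with (481/45001)
flip (481/45001) -> (45001/481): both odd, 481 mod 4 = 1, 45001 mod 4 = 1, so the flip contributes +1; sign now +1
(45001/481): 45001 mod 481 = 268, so (45001/481) = (268/481)
factor out 2^2: 268 = 2^2·67; with 481 mod 8 = 1, (2/481) = +1; sign now +1; continue with (67/481)
flip (67/481) -> (481/67): both odd, 67 mod 4 = 3, 481 mod 4 = 1, so the flip contributes +1; sign now +1
(481/67): 481 mod 67 = 12, so (481/67) = (12/67)
factor out 2^2: 12 = 2^2·3; with 67 mod 8 = 3, (2/67) = -1; sign now +1; continue with (3/67)
flip (3/67) -> (67/3): both odd, 3 mod 4 = 3, 67 mod 4 = 3, so the flip contributes -1; sign now -1
(67/3): 67 mod 3 = 1, so (67/3) = (1/3)
reached (1/3) = 1, so the symbol is -1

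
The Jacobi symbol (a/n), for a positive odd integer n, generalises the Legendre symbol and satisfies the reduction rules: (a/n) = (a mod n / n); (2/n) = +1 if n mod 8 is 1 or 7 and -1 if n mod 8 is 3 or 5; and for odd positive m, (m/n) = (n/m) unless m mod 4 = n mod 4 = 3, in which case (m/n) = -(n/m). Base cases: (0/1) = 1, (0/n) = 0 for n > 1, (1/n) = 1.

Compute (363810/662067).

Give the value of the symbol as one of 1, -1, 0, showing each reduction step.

factor out 2^1: 363810 = 2^1·181905; with 662067 mod 8 = 3, (2/662067) = -1; sign now -1; continue with (181905/662067)
flip (181905/662067) -> (662067/181905): both odd, 181905 mod 4 = 1, 662067 mod 4 = 3, so the flip contributes +1; sign now -1
(662067/181905): 662067 mod 181905 = 116352, so (662067/181905) = (116352/181905)
factor out 2^7: 116352 = 2^7·909; with 181905 mod 8 = 1, (2/181905) = +1; sign now -1; continue with (909/181905)
flip (909/181905) -> (181905/909): both odd, 909 mod 4 = 1, 181905 mod 4 = 1, so the flip contributes +1; sign now -1
(181905/909): 181905 mod 909 = 105, so (181905/909) = (105/909)
flip (105/909) -> (909/105): both odd, 105 mod 4 = 1, 909 mod 4 = 1, so the flip contributes +1; sign now -1
(909/105): 909 mod 105 = 69, so (909/105) = (69/105)
flip (69/105) -> (105/69): both odd, 69 mod 4 = 1, 105 mod 4 = 1, so the flip contributes +1; sign now -1
(105/69): 105 mod 69 = 36, so (105/69) = (36/69)
factor out 2^2: 36 = 2^2·9; with 69 mod 8 = 5, (2/69) = -1; sign now -1; continue with (9/69)
flip (9/69) -> (69/9): both odd, 9 mod 4 = 1, 69 mod 4 = 1, so the flip contributes +1; sign now -1
(69/9): 69 mod 9 = 6, so (69/9) = (6/9)
factor out 2^1: 6 = 2^1·3; with 9 mod 8 = 1, (2/9) = +1; sign now -1; continue with (3/9)
flip (3/9) -> (9/3): both odd, 3 mod 4 = 3, 9 mod 4 = 1, so the flip contributes +1; sign now -1
(9/3): 9 mod 3 = 0, so (9/3) = (0/3)
reached (0/3); gcd(a, n) > 1, so (0/3) = 0 and the symbol is 0

0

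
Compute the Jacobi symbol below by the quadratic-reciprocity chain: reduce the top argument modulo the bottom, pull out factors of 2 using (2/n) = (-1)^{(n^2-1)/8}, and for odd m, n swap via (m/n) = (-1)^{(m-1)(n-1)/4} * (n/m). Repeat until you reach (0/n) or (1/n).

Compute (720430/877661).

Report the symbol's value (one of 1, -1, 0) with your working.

-1

factor out 2^1: 720430 = 2^1·360215; with 877661 mod 8 = 5, (2/877661) = -1; sign now -1; continue with (360215/877661)
flip (360215/877661) -> (877661/360215): both odd, 360215 mod 4 = 3, 877661 mod 4 = 1, so the flip contributes +1; sign now -1
(877661/360215): 877661 mod 360215 = 157231, so (877661/360215) = (157231/360215)
flip (157231/360215) -> (360215/157231): both odd, 157231 mod 4 = 3, 360215 mod 4 = 3, so the flip contributes -1; sign now +1
(360215/157231): 360215 mod 157231 = 45753, so (360215/157231) = (45753/157231)
flip (45753/157231) -> (157231/45753): both odd, 45753 mod 4 = 1, 157231 mod 4 = 3, so the flip contributes +1; sign now +1
(157231/45753): 157231 mod 45753 = 19972, so (157231/45753) = (19972/45753)
factor out 2^2: 19972 = 2^2·4993; with 45753 mod 8 = 1, (2/45753) = +1; sign now +1; continue with (4993/45753)
flip (4993/45753) -> (45753/4993): both odd, 4993 mod 4 = 1, 45753 mod 4 = 1, so the flip contributes +1; sign now +1
(45753/4993): 45753 mod 4993 = 816, so (45753/4993) = (816/4993)
factor out 2^4: 816 = 2^4·51; with 4993 mod 8 = 1, (2/4993) = +1; sign now +1; continue with (51/4993)
flip (51/4993) -> (4993/51): both odd, 51 mod 4 = 3, 4993 mod 4 = 1, so the flip contributes +1; sign now +1
(4993/51): 4993 mod 51 = 46, so (4993/51) = (46/51)
factor out 2^1: 46 = 2^1·23; with 51 mod 8 = 3, (2/51) = -1; sign now -1; continue with (23/51)
flip (23/51) -> (51/23): both odd, 23 mod 4 = 3, 51 mod 4 = 3, so the flip contributes -1; sign now +1
(51/23): 51 mod 23 = 5, so (51/23) = (5/23)
flip (5/23) -> (23/5): both odd, 5 mod 4 = 1, 23 mod 4 = 3, so the flip contributes +1; sign now +1
(23/5): 23 mod 5 = 3, so (23/5) = (3/5)
flip (3/5) -> (5/3): both odd, 3 mod 4 = 3, 5 mod 4 = 1, so the flip contributes +1; sign now +1
(5/3): 5 mod 3 = 2, so (5/3) = (2/3)
factor out 2^1: 2 = 2^1·1; with 3 mod 8 = 3, (2/3) = -1; sign now -1; continue with (1/3)
reached (1/3) = 1, so the symbol is -1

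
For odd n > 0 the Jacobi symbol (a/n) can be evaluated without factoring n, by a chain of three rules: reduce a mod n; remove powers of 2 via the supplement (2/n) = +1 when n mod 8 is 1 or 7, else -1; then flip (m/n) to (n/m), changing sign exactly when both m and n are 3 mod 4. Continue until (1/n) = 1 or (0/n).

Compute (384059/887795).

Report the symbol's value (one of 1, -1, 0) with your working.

1

flip (384059/887795) -> (887795/384059): both odd, 384059 mod 4 = 3, 887795 mod 4 = 3, so the flip contributes -1; sign now -1
(887795/384059): 887795 mod 384059 = 119677, so (887795/384059) = (119677/384059)
flip (119677/384059) -> (384059/119677): both odd, 119677 mod 4 = 1, 384059 mod 4 = 3, so the flip contributes +1; sign now -1
(384059/119677): 384059 mod 119677 = 25028, so (384059/119677) = (25028/119677)
factor out 2^2: 25028 = 2^2·6257; with 119677 mod 8 = 5, (2/119677) = -1; sign now -1; continue with (6257/119677)
flip (6257/119677) -> (119677/6257): both odd, 6257 mod 4 = 1, 119677 mod 4 = 1, so the flip contributes +1; sign now -1
(119677/6257): 119677 mod 6257 = 794, so (119677/6257) = (794/6257)
factor out 2^1: 794 = 2^1·397; with 6257 mod 8 = 1, (2/6257) = +1; sign now -1; continue with (397/6257)
flip (397/6257) -> (6257/397): both odd, 397 mod 4 = 1, 6257 mod 4 = 1, so the flip contributes +1; sign now -1
(6257/397): 6257 mod 397 = 302, so (6257/397) = (302/397)
factor out 2^1: 302 = 2^1·151; with 397 mod 8 = 5, (2/397) = -1; sign now +1; continue with (151/397)
flip (151/397) -> (397/151): both odd, 151 mod 4 = 3, 397 mod 4 = 1, so the flip contributes +1; sign now +1
(397/151): 397 mod 151 = 95, so (397/151) = (95/151)
flip (95/151) -> (151/95): both odd, 95 mod 4 = 3, 151 mod 4 = 3, so the flip contributes -1; sign now -1
(151/95): 151 mod 95 = 56, so (151/95) = (56/95)
factor out 2^3: 56 = 2^3·7; with 95 mod 8 = 7, (2/95) = +1; sign now -1; continue with (7/95)
flip (7/95) -> (95/7): both odd, 7 mod 4 = 3, 95 mod 4 = 3, so the flip contributes -1; sign now +1
(95/7): 95 mod 7 = 4, so (95/7) = (4/7)
factor out 2^2: 4 = 2^2·1; with 7 mod 8 = 7, (2/7) = +1; sign now +1; continue with (1/7)
reached (1/7) = 1, so the symbol is +1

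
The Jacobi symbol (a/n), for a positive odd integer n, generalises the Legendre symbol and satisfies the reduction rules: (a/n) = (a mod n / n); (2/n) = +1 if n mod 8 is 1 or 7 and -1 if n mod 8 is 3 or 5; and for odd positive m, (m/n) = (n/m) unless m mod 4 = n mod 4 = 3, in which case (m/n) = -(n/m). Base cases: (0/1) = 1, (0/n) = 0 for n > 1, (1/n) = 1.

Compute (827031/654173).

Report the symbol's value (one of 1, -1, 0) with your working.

(827031/654173): 827031 mod 654173 = 172858, so (827031/654173) = (172858/654173)
factor out 2^1: 172858 = 2^1·86429; with 654173 mod 8 = 5, (2/654173) = -1; sign now -1; continue with (86429/654173)
flip (86429/654173) -> (654173/86429): both odd, 86429 mod 4 = 1, 654173 mod 4 = 1, so the flip contributes +1; sign now -1
(654173/86429): 654173 mod 86429 = 49170, so (654173/86429) = (49170/86429)
factor out 2^1: 49170 = 2^1·24585; with 86429 mod 8 = 5, (2/86429) = -1; sign now +1; continue with (24585/86429)
flip (24585/86429) -> (86429/24585): both odd, 24585 mod 4 = 1, 86429 mod 4 = 1, so the flip contributes +1; sign now +1
(86429/24585): 86429 mod 24585 = 12674, so (86429/24585) = (12674/24585)
factor out 2^1: 12674 = 2^1·6337; with 24585 mod 8 = 1, (2/24585) = +1; sign now +1; continue with (6337/24585)
flip (6337/24585) -> (24585/6337): both odd, 6337 mod 4 = 1, 24585 mod 4 = 1, so the flip contributes +1; sign now +1
(24585/6337): 24585 mod 6337 = 5574, so (24585/6337) = (5574/6337)
factor out 2^1: 5574 = 2^1·2787; with 6337 mod 8 = 1, (2/6337) = +1; sign now +1; continue with (2787/6337)
flip (2787/6337) -> (6337/2787): both odd, 2787 mod 4 = 3, 6337 mod 4 = 1, so the flip contributes +1; sign now +1
(6337/2787): 6337 mod 2787 = 763, so (6337/2787) = (763/2787)
flip (763/2787) -> (2787/763): both odd, 763 mod 4 = 3, 2787 mod 4 = 3, so the flip contributes -1; sign now -1
(2787/763): 2787 mod 763 = 498, so (2787/763) = (498/763)
factor out 2^1: 498 = 2^1·249; with 763 mod 8 = 3, (2/763) = -1; sign now +1; continue with (249/763)
flip (249/763) -> (763/249): both odd, 249 mod 4 = 1, 763 mod 4 = 3, so the flip contributes +1; sign now +1
(763/249): 763 mod 249 = 16, so (763/249) = (16/249)
factor out 2^4: 16 = 2^4·1; with 249 mod 8 = 1, (2/249) = +1; sign now +1; continue with (1/249)
reached (1/249) = 1, so the symbol is +1

1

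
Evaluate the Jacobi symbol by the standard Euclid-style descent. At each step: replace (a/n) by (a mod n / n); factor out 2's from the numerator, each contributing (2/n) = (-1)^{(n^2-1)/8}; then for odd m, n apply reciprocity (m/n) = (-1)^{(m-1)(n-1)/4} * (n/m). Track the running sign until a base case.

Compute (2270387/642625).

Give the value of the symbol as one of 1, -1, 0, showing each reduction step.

-1

(2270387/642625) = (342512/642625)   [reduce mod 642625]
342512 = 2^4·21407; (2/642625) = +1 since 642625 mod 8 = 1, so (342512/642625) = (+1)^4·(21407/642625); sign now +1
reciprocity: (21407/642625) = +1·(642625/21407) since 21407 mod 4 = 3, 642625 mod 4 = 1; sign now +1
(642625/21407) = (415/21407)   [reduce mod 21407]
reciprocity: (415/21407) = -1·(21407/415) since 415 mod 4 = 3, 21407 mod 4 = 3; sign now -1
(21407/415) = (242/415)   [reduce mod 415]
242 = 2^1·121; (2/415) = +1 since 415 mod 8 = 7, so (242/415) = (+1)^1·(121/415); sign now -1
reciprocity: (121/415) = +1·(415/121) since 121 mod 4 = 1, 415 mod 4 = 3; sign now -1
(415/121) = (52/121)   [reduce mod 121]
52 = 2^2·13; (2/121) = +1 since 121 mod 8 = 1, so (52/121) = (+1)^2·(13/121); sign now -1
reciprocity: (13/121) = +1·(121/13) since 13 mod 4 = 1, 121 mod 4 = 1; sign now -1
(121/13) = (4/13)   [reduce mod 13]
4 = 2^2·1; (2/13) = -1 since 13 mod 8 = 5, so (4/13) = (-1)^2·(1/13); sign now -1
(1/13) = 1; final value = sign = -1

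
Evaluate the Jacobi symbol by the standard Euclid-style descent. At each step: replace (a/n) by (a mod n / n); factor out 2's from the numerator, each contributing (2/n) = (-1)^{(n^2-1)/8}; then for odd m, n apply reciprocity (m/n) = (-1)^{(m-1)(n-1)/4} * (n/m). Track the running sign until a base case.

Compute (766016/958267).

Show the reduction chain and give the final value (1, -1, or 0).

766016 = 2^6·11969; (2/958267) = -1 since 958267 mod 8 = 3, so (766016/958267) = (-1)^6·(11969/958267); sign now +1
reciprocity: (11969/958267) = +1·(958267/11969) since 11969 mod 4 = 1, 958267 mod 4 = 3; sign now +1
(958267/11969) = (747/11969)   [reduce mod 11969]
reciprocity: (747/11969) = +1·(11969/747) since 747 mod 4 = 3, 11969 mod 4 = 1; sign now +1
(11969/747) = (17/747)   [reduce mod 747]
reciprocity: (17/747) = +1·(747/17) since 17 mod 4 = 1, 747 mod 4 = 3; sign now +1
(747/17) = (16/17)   [reduce mod 17]
16 = 2^4·1; (2/17) = +1 since 17 mod 8 = 1, so (16/17) = (+1)^4·(1/17); sign now +1
(1/17) = 1; final value = sign = +1

1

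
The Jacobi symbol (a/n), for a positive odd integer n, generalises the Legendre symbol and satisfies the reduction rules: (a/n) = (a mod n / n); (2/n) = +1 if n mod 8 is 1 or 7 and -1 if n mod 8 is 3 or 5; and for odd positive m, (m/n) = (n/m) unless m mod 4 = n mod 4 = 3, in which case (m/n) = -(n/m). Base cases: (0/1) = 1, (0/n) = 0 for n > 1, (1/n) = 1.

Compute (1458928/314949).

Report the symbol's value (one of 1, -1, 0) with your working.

(1458928/314949): 1458928 mod 314949 = 199132, so (1458928/314949) = (199132/314949)
factor out 2^2: 199132 = 2^2·49783; with 314949 mod 8 = 5, (2/314949) = -1; sign now +1; continue with (49783/314949)
flip (49783/314949) -> (314949/49783): both odd, 49783 mod 4 = 3, 314949 mod 4 = 1, so the flip contributes +1; sign now +1
(314949/49783): 314949 mod 49783 = 16251, so (314949/49783) = (16251/49783)
flip (16251/49783) -> (49783/16251): both odd, 16251 mod 4 = 3, 49783 mod 4 = 3, so the flip contributes -1; sign now -1
(49783/16251): 49783 mod 16251 = 1030, so (49783/16251) = (1030/16251)
factor out 2^1: 1030 = 2^1·515; with 16251 mod 8 = 3, (2/16251) = -1; sign now +1; continue with (515/16251)
flip (515/16251) -> (16251/515): both odd, 515 mod 4 = 3, 16251 mod 4 = 3, so the flip contributes -1; sign now -1
(16251/515): 16251 mod 515 = 286, so (16251/515) = (286/515)
factor out 2^1: 286 = 2^1·143; with 515 mod 8 = 3, (2/515) = -1; sign now +1; continue with (143/515)
flip (143/515) -> (515/143): both odd, 143 mod 4 = 3, 515 mod 4 = 3, so the flip contributes -1; sign now -1
(515/143): 515 mod 143 = 86, so (515/143) = (86/143)
factor out 2^1: 86 = 2^1·43; with 143 mod 8 = 7, (2/143) = +1; sign now -1; continue with (43/143)
flip (43/143) -> (143/43): both odd, 43 mod 4 = 3, 143 mod 4 = 3, so the flip contributes -1; sign now +1
(143/43): 143 mod 43 = 14, so (143/43) = (14/43)
factor out 2^1: 14 = 2^1·7; with 43 mod 8 = 3, (2/43) = -1; sign now -1; continue with (7/43)
flip (7/43) -> (43/7): both odd, 7 mod 4 = 3, 43 mod 4 = 3, so the flip contributes -1; sign now +1
(43/7): 43 mod 7 = 1, so (43/7) = (1/7)
reached (1/7) = 1, so the symbol is +1

1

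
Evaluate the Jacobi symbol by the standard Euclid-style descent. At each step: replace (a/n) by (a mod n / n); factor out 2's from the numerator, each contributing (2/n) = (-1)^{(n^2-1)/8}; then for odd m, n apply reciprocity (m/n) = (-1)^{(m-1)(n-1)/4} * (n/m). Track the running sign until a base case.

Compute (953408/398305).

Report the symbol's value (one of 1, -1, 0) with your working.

-1

(953408/398305): 953408 mod 398305 = 156798, so (953408/398305) = (156798/398305)
factor out 2^1: 156798 = 2^1·78399; with 398305 mod 8 = 1, (2/398305) = +1; sign now +1; continue with (78399/398305)
flip (78399/398305) -> (398305/78399): both odd, 78399 mod 4 = 3, 398305 mod 4 = 1, so the flip contributes +1; sign now +1
(398305/78399): 398305 mod 78399 = 6310, so (398305/78399) = (6310/78399)
factor out 2^1: 6310 = 2^1·3155; with 78399 mod 8 = 7, (2/78399) = +1; sign now +1; continue with (3155/78399)
flip (3155/78399) -> (78399/3155): both odd, 3155 mod 4 = 3, 78399 mod 4 = 3, so the flip contributes -1; sign now -1
(78399/3155): 78399 mod 3155 = 2679, so (78399/3155) = (2679/3155)
flip (2679/3155) -> (3155/2679): both odd, 2679 mod 4 = 3, 3155 mod 4 = 3, so the flip contributes -1; sign now +1
(3155/2679): 3155 mod 2679 = 476, so (3155/2679) = (476/2679)
factor out 2^2: 476 = 2^2·119; with 2679 mod 8 = 7, (2/2679) = +1; sign now +1; continue with (119/2679)
flip (119/2679) -> (2679/119): both odd, 119 mod 4 = 3, 2679 mod 4 = 3, so the flip contributes -1; sign now -1
(2679/119): 2679 mod 119 = 61, so (2679/119) = (61/119)
flip (61/119) -> (119/61): both odd, 61 mod 4 = 1, 119 mod 4 = 3, so the flip contributes +1; sign now -1
(119/61): 119 mod 61 = 58, so (119/61) = (58/61)
factor out 2^1: 58 = 2^1·29; with 61 mod 8 = 5, (2/61) = -1; sign now +1; continue with (29/61)
flip (29/61) -> (61/29): both odd, 29 mod 4 = 1, 61 mod 4 = 1, so the flip contributes +1; sign now +1
(61/29): 61 mod 29 = 3, so (61/29) = (3/29)
flip (3/29) -> (29/3): both odd, 3 mod 4 = 3, 29 mod 4 = 1, so the flip contributes +1; sign now +1
(29/3): 29 mod 3 = 2, so (29/3) = (2/3)
factor out 2^1: 2 = 2^1·1; with 3 mod 8 = 3, (2/3) = -1; sign now -1; continue with (1/3)
reached (1/3) = 1, so the symbol is -1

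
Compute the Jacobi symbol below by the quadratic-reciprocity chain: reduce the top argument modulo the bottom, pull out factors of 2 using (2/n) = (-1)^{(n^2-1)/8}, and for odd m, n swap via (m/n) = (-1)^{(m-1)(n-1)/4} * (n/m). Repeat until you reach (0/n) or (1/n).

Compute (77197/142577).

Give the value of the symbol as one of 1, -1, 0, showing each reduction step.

1

reciprocity: (77197/142577) = +1·(142577/77197) since 77197 mod 4 = 1, 142577 mod 4 = 1; sign now +1
(142577/77197) = (65380/77197)   [reduce mod 77197]
65380 = 2^2·16345; (2/77197) = -1 since 77197 mod 8 = 5, so (65380/77197) = (-1)^2·(16345/77197); sign now +1
reciprocity: (16345/77197) = +1·(77197/16345) since 16345 mod 4 = 1, 77197 mod 4 = 1; sign now +1
(77197/16345) = (11817/16345)   [reduce mod 16345]
reciprocity: (11817/16345) = +1·(16345/11817) since 11817 mod 4 = 1, 16345 mod 4 = 1; sign now +1
(16345/11817) = (4528/11817)   [reduce mod 11817]
4528 = 2^4·283; (2/11817) = +1 since 11817 mod 8 = 1, so (4528/11817) = (+1)^4·(283/11817); sign now +1
reciprocity: (283/11817) = +1·(11817/283) since 283 mod 4 = 3, 11817 mod 4 = 1; sign now +1
(11817/283) = (214/283)   [reduce mod 283]
214 = 2^1·107; (2/283) = -1 since 283 mod 8 = 3, so (214/283) = (-1)^1·(107/283); sign now -1
reciprocity: (107/283) = -1·(283/107) since 107 mod 4 = 3, 283 mod 4 = 3; sign now +1
(283/107) = (69/107)   [reduce mod 107]
reciprocity: (69/107) = +1·(107/69) since 69 mod 4 = 1, 107 mod 4 = 3; sign now +1
(107/69) = (38/69)   [reduce mod 69]
38 = 2^1·19; (2/69) = -1 since 69 mod 8 = 5, so (38/69) = (-1)^1·(19/69); sign now -1
reciprocity: (19/69) = +1·(69/19) since 19 mod 4 = 3, 69 mod 4 = 1; sign now -1
(69/19) = (12/19)   [reduce mod 19]
12 = 2^2·3; (2/19) = -1 since 19 mod 8 = 3, so (12/19) = (-1)^2·(3/19); sign now -1
reciprocity: (3/19) = -1·(19/3) since 3 mod 4 = 3, 19 mod 4 = 3; sign now +1
(19/3) = (1/3)   [reduce mod 3]
(1/3) = 1; final value = sign = +1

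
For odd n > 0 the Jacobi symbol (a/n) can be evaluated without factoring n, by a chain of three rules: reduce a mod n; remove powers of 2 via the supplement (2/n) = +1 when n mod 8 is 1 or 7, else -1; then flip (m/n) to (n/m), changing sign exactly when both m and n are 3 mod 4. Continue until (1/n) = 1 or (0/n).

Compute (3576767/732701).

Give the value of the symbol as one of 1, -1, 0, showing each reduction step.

-1

(3576767/732701): 3576767 mod 732701 = 645963, so (3576767/732701) = (645963/732701)
flip (645963/732701) -> (732701/645963): both odd, 645963 mod 4 = 3, 732701 mod 4 = 1, so the flip contributes +1; sign now +1
(732701/645963): 732701 mod 645963 = 86738, so (732701/645963) = (86738/645963)
factor out 2^1: 86738 = 2^1·43369; with 645963 mod 8 = 3, (2/645963) = -1; sign now -1; continue with (43369/645963)
flip (43369/645963) -> (645963/43369): both odd, 43369 mod 4 = 1, 645963 mod 4 = 3, so the flip contributes +1; sign now -1
(645963/43369): 645963 mod 43369 = 38797, so (645963/43369) = (38797/43369)
flip (38797/43369) -> (43369/38797): both odd, 38797 mod 4 = 1, 43369 mod 4 = 1, so the flip contributes +1; sign now -1
(43369/38797): 43369 mod 38797 = 4572, so (43369/38797) = (4572/38797)
factor out 2^2: 4572 = 2^2·1143; with 38797 mod 8 = 5, (2/38797) = -1; sign now -1; continue with (1143/38797)
flip (1143/38797) -> (38797/1143): both odd, 1143 mod 4 = 3, 38797 mod 4 = 1, so the flip contributes +1; sign now -1
(38797/1143): 38797 mod 1143 = 1078, so (38797/1143) = (1078/1143)
factor out 2^1: 1078 = 2^1·539; with 1143 mod 8 = 7, (2/1143) = +1; sign now -1; continue with (539/1143)
flip (539/1143) -> (1143/539): both odd, 539 mod 4 = 3, 1143 mod 4 = 3, so the flip contributes -1; sign now +1
(1143/539): 1143 mod 539 = 65, so (1143/539) = (65/539)
flip (65/539) -> (539/65): both odd, 65 mod 4 = 1, 539 mod 4 = 3, so the flip contributes +1; sign now +1
(539/65): 539 mod 65 = 19, so (539/65) = (19/65)
flip (19/65) -> (65/19): both odd, 19 mod 4 = 3, 65 mod 4 = 1, so the flip contributes +1; sign now +1
(65/19): 65 mod 19 = 8, so (65/19) = (8/19)
factor out 2^3: 8 = 2^3·1; with 19 mod 8 = 3, (2/19) = -1; sign now -1; continue with (1/19)
reached (1/19) = 1, so the symbol is -1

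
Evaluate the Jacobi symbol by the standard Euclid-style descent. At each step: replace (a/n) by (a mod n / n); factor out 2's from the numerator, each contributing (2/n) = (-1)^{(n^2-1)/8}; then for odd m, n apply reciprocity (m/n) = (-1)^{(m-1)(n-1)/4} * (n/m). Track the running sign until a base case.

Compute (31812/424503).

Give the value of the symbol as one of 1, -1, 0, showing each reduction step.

0

31812 = 2^2·7953; (2/424503) = +1 since 424503 mod 8 = 7, so (31812/424503) = (+1)^2·(7953/424503); sign now +1
reciprocity: (7953/424503) = +1·(424503/7953) since 7953 mod 4 = 1, 424503 mod 4 = 3; sign now +1
(424503/7953) = (2994/7953)   [reduce mod 7953]
2994 = 2^1·1497; (2/7953) = +1 since 7953 mod 8 = 1, so (2994/7953) = (+1)^1·(1497/7953); sign now +1
reciprocity: (1497/7953) = +1·(7953/1497) since 1497 mod 4 = 1, 7953 mod 4 = 1; sign now +1
(7953/1497) = (468/1497)   [reduce mod 1497]
468 = 2^2·117; (2/1497) = +1 since 1497 mod 8 = 1, so (468/1497) = (+1)^2·(117/1497); sign now +1
reciprocity: (117/1497) = +1·(1497/117) since 117 mod 4 = 1, 1497 mod 4 = 1; sign now +1
(1497/117) = (93/117)   [reduce mod 117]
reciprocity: (93/117) = +1·(117/93) since 93 mod 4 = 1, 117 mod 4 = 1; sign now +1
(117/93) = (24/93)   [reduce mod 93]
24 = 2^3·3; (2/93) = -1 since 93 mod 8 = 5, so (24/93) = (-1)^3·(3/93); sign now -1
reciprocity: (3/93) = +1·(93/3) since 3 mod 4 = 3, 93 mod 4 = 1; sign now -1
(93/3) = (0/3)   [reduce mod 3]
(0/3) = 0   [gcd(a, n) > 1]; final value = 0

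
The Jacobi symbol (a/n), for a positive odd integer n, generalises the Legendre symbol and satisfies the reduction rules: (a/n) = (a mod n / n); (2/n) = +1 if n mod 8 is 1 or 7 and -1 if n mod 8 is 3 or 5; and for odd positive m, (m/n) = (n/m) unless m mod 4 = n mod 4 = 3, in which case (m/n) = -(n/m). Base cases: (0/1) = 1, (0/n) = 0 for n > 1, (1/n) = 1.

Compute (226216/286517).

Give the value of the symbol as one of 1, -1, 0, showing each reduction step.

226216 = 2^3·28277; (2/286517) = -1 since 286517 mod 8 = 5, so (226216/286517) = (-1)^3·(28277/286517); sign now -1
reciprocity: (28277/286517) = +1·(286517/28277) since 28277 mod 4 = 1, 286517 mod 4 = 1; sign now -1
(286517/28277) = (3747/28277)   [reduce mod 28277]
reciprocity: (3747/28277) = +1·(28277/3747) since 3747 mod 4 = 3, 28277 mod 4 = 1; sign now -1
(28277/3747) = (2048/3747)   [reduce mod 3747]
2048 = 2^11·1; (2/3747) = -1 since 3747 mod 8 = 3, so (2048/3747) = (-1)^11·(1/3747); sign now +1
(1/3747) = 1; final value = sign = +1

1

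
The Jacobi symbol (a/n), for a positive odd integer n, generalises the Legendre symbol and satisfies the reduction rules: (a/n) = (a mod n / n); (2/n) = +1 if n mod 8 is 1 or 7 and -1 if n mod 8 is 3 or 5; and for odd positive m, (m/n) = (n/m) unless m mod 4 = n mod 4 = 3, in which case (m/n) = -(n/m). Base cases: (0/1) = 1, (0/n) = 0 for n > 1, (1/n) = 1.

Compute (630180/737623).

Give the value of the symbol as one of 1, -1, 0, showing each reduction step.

-1

factor out 2^2: 630180 = 2^2·157545; with 737623 mod 8 = 7, (2/737623) = +1; sign now +1; continue with (157545/737623)
flip (157545/737623) -> (737623/157545): both odd, 157545 mod 4 = 1, 737623 mod 4 = 3, so the flip contributes +1; sign now +1
(737623/157545): 737623 mod 157545 = 107443, so (737623/157545) = (107443/157545)
flip (107443/157545) -> (157545/107443): both odd, 107443 mod 4 = 3, 157545 mod 4 = 1, so the flip contributes +1; sign now +1
(157545/107443): 157545 mod 107443 = 50102, so (157545/107443) = (50102/107443)
factor out 2^1: 50102 = 2^1·25051; with 107443 mod 8 = 3, (2/107443) = -1; sign now -1; continue with (25051/107443)
flip (25051/107443) -> (107443/25051): both odd, 25051 mod 4 = 3, 107443 mod 4 = 3, so the flip contributes -1; sign now +1
(107443/25051): 107443 mod 25051 = 7239, so (107443/25051) = (7239/25051)
flip (7239/25051) -> (25051/7239): both odd, 7239 mod 4 = 3, 25051 mod 4 = 3, so the flip contributes -1; sign now -1
(25051/7239): 25051 mod 7239 = 3334, so (25051/7239) = (3334/7239)
factor out 2^1: 3334 = 2^1·1667; with 7239 mod 8 = 7, (2/7239) = +1; sign now -1; continue with (1667/7239)
flip (1667/7239) -> (7239/1667): both odd, 1667 mod 4 = 3, 7239 mod 4 = 3, so the flip contributes -1; sign now +1
(7239/1667): 7239 mod 1667 = 571, so (7239/1667) = (571/1667)
flip (571/1667) -> (1667/571): both odd, 571 mod 4 = 3, 1667 mod 4 = 3, so the flip contributes -1; sign now -1
(1667/571): 1667 mod 571 = 525, so (1667/571) = (525/571)
flip (525/571) -> (571/525): both odd, 525 mod 4 = 1, 571 mod 4 = 3, so the flip contributes +1; sign now -1
(571/525): 571 mod 525 = 46, so (571/525) = (46/525)
factor out 2^1: 46 = 2^1·23; with 525 mod 8 = 5, (2/525) = -1; sign now +1; continue with (23/525)
flip (23/525) -> (525/23): both odd, 23 mod 4 = 3, 525 mod 4 = 1, so the flip contributes +1; sign now +1
(525/23): 525 mod 23 = 19, so (525/23) = (19/23)
flip (19/23) -> (23/19): both odd, 19 mod 4 = 3, 23 mod 4 = 3, so the flip contributes -1; sign now -1
(23/19): 23 mod 19 = 4, so (23/19) = (4/19)
factor out 2^2: 4 = 2^2·1; with 19 mod 8 = 3, (2/19) = -1; sign now -1; continue with (1/19)
reached (1/19) = 1, so the symbol is -1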